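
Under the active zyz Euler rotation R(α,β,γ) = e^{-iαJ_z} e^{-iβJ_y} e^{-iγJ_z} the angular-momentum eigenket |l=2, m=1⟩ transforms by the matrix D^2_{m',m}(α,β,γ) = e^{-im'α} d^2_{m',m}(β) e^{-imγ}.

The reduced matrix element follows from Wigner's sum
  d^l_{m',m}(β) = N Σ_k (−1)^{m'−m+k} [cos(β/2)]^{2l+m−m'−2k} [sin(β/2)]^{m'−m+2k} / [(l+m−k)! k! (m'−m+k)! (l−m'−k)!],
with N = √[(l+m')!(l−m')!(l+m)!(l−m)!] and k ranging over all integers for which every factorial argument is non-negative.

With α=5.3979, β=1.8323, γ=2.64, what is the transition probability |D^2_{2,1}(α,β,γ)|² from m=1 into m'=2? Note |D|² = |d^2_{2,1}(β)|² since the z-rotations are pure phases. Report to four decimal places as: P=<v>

Split into d^2_{2,1}(β=1.8323) × two z-phases.
c=cos(1.8323/2)=0.608879, s=sin(1.8323/2)=0.793263; N=√[24·1·6·1]=12.000000
k∈{0} keeps every argument non-negative
  k=0: (−1)^1·12.0000/(6)·0.6089^3·0.7933^1 = -0.358129
d^2_{2,1}(1.8323) = -0.358129
|D^2_{2,1}|² = |d^2_{2,1}(β)|² = (-0.358129)² = 0.128257 (the z-rotation phases have unit modulus)

P=0.1283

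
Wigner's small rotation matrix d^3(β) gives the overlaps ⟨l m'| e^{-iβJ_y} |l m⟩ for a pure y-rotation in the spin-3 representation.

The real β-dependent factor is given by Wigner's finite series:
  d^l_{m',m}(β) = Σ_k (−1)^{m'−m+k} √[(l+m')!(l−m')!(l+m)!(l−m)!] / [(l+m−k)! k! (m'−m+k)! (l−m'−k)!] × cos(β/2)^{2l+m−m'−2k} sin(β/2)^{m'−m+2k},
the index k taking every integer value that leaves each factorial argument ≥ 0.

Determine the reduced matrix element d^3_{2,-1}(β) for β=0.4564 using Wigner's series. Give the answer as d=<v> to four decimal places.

d=-0.0658

d^3_{2,-1}(β=0.4564) via Wigner's sum:
c=cos(0.4564/2)=0.974075, s=sin(0.4564/2)=0.226225; N=√[120·1·2·24]=75.894664
The bounds max(0,m−m')=0 and min(l+m,l−m')=1 give 2 terms
  k=0: (−1)^3·75.8947/(12)·0.9741^3·0.2262^3 = -0.067675
  k=1: (−1)^4·75.8947/(24)·0.9741^1·0.2262^5 = +0.001825
d^3_{2,-1}(0.4564) = -0.067675 +0.001825 = -0.065850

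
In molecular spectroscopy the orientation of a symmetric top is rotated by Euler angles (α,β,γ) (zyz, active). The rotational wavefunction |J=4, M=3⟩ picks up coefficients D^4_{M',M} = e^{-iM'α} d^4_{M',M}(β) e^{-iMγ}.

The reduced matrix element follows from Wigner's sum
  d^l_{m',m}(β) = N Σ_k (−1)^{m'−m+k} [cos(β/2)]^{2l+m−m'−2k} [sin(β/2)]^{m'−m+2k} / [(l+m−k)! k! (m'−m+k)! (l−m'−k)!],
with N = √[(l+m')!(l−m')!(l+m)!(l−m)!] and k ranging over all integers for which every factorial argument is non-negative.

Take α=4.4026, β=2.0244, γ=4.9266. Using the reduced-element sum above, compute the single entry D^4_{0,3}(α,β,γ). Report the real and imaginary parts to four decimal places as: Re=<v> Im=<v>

First d^4_{0,3}(β=2.0244), then the phase factors e^{-i(0)α} and e^{-i(3)γ}:
Half-angle: c=0.529996, s=0.848000. N=√(24·24·5040·1)=1703.830978
Admissible k: 3..4 (factorial args all ≥0)
  k=3: (−1)^0·1703.8310/(144)·0.5300^5·0.8480^3 = +0.301728
  k=4: (−1)^1·1703.8310/(144)·0.5300^3·0.8480^5 = -0.772435
d^4_{0,3}(2.0244) = +0.301728 -0.772435 = -0.470706
D = (+1.000000+0.000000i)·(-0.470706)·(-0.599305-0.800521i) = +0.282097+0.376810i

Re=0.2821 Im=0.3768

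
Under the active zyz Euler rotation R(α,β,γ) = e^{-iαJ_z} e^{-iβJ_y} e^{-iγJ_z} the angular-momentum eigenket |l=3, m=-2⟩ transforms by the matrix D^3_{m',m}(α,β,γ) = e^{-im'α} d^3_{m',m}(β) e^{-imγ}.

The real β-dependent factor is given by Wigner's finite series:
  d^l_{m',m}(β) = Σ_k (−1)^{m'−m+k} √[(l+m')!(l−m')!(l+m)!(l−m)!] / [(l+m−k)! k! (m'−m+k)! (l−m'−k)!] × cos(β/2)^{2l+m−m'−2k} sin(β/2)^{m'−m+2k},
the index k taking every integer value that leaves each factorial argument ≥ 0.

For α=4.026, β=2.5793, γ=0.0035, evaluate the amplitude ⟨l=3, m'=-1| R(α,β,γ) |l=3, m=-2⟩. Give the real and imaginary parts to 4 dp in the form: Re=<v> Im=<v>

Split into d^3_{-1,-2}(β=2.5793) × two z-phases.
c=cos(2.5793/2)=0.277457, s=sin(2.5793/2)=0.960738; N=√[2·24·1·120]=75.894664
k∈{0,1} keeps every argument non-negative
  k=0: (−1)^1·75.8947/(24)·0.2775^5·0.9607^1 = -0.004996
  k=1: (−1)^2·75.8947/(12)·0.2775^3·0.9607^3 = +0.119793
d^3_{-1,-2}(2.5793) = -0.004996 +0.119793 = +0.114798
Phases: e^{-i·(-1)·4.026}=-0.633748-0.773540i, e^{-i·(-2)·0.0035}=+0.999976+0.007000i ⇒ D=-0.072129-0.089308i

Re=-0.0721 Im=-0.0893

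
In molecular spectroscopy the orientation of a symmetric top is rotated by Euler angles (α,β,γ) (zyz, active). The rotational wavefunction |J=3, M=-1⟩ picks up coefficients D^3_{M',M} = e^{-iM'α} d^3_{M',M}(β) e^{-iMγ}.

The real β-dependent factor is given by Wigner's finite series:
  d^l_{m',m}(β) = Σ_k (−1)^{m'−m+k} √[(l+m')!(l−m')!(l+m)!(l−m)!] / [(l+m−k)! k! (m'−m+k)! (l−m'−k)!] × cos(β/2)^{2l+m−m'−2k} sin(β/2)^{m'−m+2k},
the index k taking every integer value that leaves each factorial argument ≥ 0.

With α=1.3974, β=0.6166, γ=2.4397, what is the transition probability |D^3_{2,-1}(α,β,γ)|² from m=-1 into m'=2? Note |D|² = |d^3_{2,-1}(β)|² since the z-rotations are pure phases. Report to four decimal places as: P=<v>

First d^3_{2,-1}(β=0.6166), then the phase factors e^{-i(2)α} and e^{-i(-1)γ}:
With c≡cos(β/2)=0.952851 and s≡sin(β/2)=0.303439, N=[120·1·2·24]^{1/2}=75.894664
k: max(0,(-1)−(2))=0 … min(3+(-1),3−(2))=1
  k=0: (−1)^3·75.8947/(12)·0.9529^3·0.3034^3 = -0.152869
  k=1: (−1)^4·75.8947/(24)·0.9529^1·0.3034^5 = +0.007751
d^3_{2,-1}(0.6166) = -0.152869 +0.007751 = -0.145118
|D^3_{2,-1}|² = |d^3_{2,-1}(β)|² = (-0.145118)² = 0.021059 (the z-rotation phases have unit modulus)

P=0.0211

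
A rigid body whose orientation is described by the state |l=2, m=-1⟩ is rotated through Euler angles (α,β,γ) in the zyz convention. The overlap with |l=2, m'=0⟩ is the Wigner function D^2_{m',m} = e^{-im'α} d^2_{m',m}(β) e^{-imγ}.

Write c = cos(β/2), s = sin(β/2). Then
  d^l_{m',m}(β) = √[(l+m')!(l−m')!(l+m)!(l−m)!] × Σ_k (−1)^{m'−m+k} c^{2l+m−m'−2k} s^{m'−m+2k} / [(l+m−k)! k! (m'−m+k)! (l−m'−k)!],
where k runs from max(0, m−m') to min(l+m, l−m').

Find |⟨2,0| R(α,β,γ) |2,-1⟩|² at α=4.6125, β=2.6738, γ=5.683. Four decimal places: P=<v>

First d^2_{0,-1}(β=2.6738), then the phase factors e^{-i(0)α} and e^{-i(-1)γ}:
c=cos(2.6738/2)=0.231770, s=sin(2.6738/2)=0.972771; N=√[2·2·1·6]=4.898979
k∈{0,1} keeps every argument non-negative
  k=0: (−1)^1·4.8990/(2)·0.2318^3·0.9728^1 = -0.029666
  k=1: (−1)^2·4.8990/(2)·0.2318^1·0.9728^3 = +0.522593
d^2_{0,-1}(2.6738) = -0.029666 +0.522593 = +0.492927
|D^2_{0,-1}|² = |d^2_{0,-1}(β)|² = (+0.492927)² = 0.242977 (the z-rotation phases have unit modulus)

P=0.2430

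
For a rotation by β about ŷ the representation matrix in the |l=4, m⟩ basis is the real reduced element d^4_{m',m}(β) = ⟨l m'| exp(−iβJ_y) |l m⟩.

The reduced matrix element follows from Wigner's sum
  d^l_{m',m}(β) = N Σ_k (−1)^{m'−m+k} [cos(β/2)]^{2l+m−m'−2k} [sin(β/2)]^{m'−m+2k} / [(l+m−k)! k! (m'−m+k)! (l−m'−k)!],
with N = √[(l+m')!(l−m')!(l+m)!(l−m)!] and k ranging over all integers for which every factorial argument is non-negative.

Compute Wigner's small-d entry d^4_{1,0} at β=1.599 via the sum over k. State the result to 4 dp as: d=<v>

d=-0.0472

d^4_{1,0}(β=1.599) via Wigner's sum:
c=cos(1.599/2)=0.697065, s=sin(1.599/2)=0.717008; N=√[120·6·24·24]=643.987578
The bounds max(0,m−m')=0 and min(l+m,l−m')=3 give 4 terms
  k=0: (−1)^1·643.9876/(144)·0.6971^7·0.7170^1 = -0.256421
  k=1: (−1)^2·643.9876/(24)·0.6971^5·0.7170^3 = +1.627815
  k=2: (−1)^3·643.9876/(24)·0.6971^3·0.7170^5 = -1.722287
  k=3: (−1)^4·643.9876/(144)·0.6971^1·0.7170^7 = +0.303707
d^4_{1,0}(1.599) = -0.256421 +1.627815 -1.722287 +0.303707 = -0.047186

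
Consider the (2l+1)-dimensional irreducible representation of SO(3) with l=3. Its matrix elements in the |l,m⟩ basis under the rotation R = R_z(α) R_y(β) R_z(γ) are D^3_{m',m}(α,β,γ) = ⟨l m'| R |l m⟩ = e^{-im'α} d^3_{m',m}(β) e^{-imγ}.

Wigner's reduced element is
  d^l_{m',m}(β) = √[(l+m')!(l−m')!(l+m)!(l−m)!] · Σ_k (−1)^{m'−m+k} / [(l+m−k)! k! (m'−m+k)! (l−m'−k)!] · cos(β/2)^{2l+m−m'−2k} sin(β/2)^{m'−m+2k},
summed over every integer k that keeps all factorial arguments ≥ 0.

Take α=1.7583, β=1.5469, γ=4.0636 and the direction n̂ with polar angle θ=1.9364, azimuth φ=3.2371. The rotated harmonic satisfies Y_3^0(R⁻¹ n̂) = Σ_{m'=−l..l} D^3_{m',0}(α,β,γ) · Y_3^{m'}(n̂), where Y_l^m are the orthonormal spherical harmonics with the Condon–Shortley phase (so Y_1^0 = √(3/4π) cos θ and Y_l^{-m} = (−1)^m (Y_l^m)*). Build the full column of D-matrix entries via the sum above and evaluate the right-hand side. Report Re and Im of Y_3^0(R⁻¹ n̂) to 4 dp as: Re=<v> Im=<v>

Re=-0.0856 Im=0.0000

Need the full column D^3_{m',0} for m'=−3..3 at α=1.7583, β=1.5469, γ=4.0636.
cos(β/2)=0.715505, sin(β/2)=0.698608
d^3_{-3,0}: single k=3 term ⇒ +0.558538;  D = +0.297875-0.472478i
d^3_{-2,0}: k∈[2..3] ⇒ +0.700612 -0.667913 = +0.032700;  D = -0.030427-0.011977i
d^3_{-1,0}: k∈[1..3] ⇒ +0.453823 -1.297926 +0.412449 = -0.431653;  D = +0.080463-0.424088i
d^3_{0,0}: k∈[0..3] ⇒ +0.134176 -1.151223 +1.097492 -0.116252 = -0.035807;  D = -0.035807+0.000000i
d^3_{1,0}: k∈[0..2] ⇒ -0.453823 +1.297926 -0.412449 = +0.431653;  D = -0.080463-0.424088i
d^3_{2,0}: k∈[0..1] ⇒ +0.700612 -0.667913 = +0.032700;  D = -0.030427+0.011977i
d^3_{3,0}: single k=0 term ⇒ -0.558538;  D = -0.297875-0.472478i
Y_3^{m'}(θ=1.9364,φ=3.2371) and Σ D·Y over m':
  (+0.2979-0.4725i)·(-0.3260+0.0960i)  (-0.0304-0.0120i)·(-0.3129+0.0605i)  (+0.0805-0.4241i)·(+0.1084-0.0104i)  (-0.0358+0.0000i)·(+0.3150+0.0000i)  (-0.0805-0.4241i)·(-0.1084-0.0104i)  (-0.0304+0.0120i)·(-0.3129-0.0605i)  (-0.2979-0.4725i)·(+0.3260+0.0960i)
Y_3^0(R⁻¹ n̂) = -0.085600+0.000000i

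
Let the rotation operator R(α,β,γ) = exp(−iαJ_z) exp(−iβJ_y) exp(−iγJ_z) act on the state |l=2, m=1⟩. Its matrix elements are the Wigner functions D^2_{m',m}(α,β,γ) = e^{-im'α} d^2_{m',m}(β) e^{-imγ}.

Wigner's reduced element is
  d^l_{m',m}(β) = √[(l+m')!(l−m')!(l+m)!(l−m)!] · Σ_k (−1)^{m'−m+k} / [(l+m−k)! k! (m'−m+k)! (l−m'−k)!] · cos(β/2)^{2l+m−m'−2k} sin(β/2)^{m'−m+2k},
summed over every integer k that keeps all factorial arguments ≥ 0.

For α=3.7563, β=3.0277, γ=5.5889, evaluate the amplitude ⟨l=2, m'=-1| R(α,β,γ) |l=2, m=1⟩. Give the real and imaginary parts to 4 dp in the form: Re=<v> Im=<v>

D^2_{-1,1}(3.7563,3.0277,5.5889) = e^{-i·-1·3.7563}·d^2_{-1,1}(3.0277)·e^{-i·1·5.5889}. Compute d first:
c=cos(3.0277/2)=0.056916, s=sin(3.0277/2)=0.998379; N=√[1·6·6·1]=6.000000
k: max(0,(1)−(-1))=2 … min(2+(1),2−(-1))=3
  k=2: (−1)^0·6.0000/(2)·0.0569^2·0.9984^2 = +0.009687
  k=3: (−1)^1·6.0000/(6)·0.0569^0·0.9984^4 = -0.993532
d^2_{-1,1}(3.0277) = +0.009687 -0.993532 = -0.983845
Phases: e^{-i·(-1)·3.7563}=-0.816942-0.576719i, e^{-i·(1)·5.5889}=+0.768511+0.639836i ⇒ D=+0.254642+0.950320i

Re=0.2546 Im=0.9503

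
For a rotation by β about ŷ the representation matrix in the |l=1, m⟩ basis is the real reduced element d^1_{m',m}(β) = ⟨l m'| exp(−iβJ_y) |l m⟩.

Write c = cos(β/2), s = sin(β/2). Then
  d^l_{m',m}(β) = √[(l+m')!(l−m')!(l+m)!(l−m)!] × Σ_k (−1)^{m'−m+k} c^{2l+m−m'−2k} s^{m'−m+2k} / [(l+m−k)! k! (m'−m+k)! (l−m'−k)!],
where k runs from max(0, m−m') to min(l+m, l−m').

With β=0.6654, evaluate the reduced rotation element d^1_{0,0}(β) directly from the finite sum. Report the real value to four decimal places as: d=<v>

d^1_{0,0}(β=0.6654) via Wigner's sum:
Half-angle: c=0.945164, s=0.326596. N=√(1·1·1·1)=1.000000
The bounds max(0,m−m')=0 and min(l+m,l−m')=1 give 2 terms
  k=0: (−1)^0·1.0000/(1)·0.9452^2·0.3266^0 = +0.893335
  k=1: (−1)^1·1.0000/(1)·0.9452^0·0.3266^2 = -0.106665
d^1_{0,0}(0.6654) = +0.893335 -0.106665 = +0.786670

d=0.7867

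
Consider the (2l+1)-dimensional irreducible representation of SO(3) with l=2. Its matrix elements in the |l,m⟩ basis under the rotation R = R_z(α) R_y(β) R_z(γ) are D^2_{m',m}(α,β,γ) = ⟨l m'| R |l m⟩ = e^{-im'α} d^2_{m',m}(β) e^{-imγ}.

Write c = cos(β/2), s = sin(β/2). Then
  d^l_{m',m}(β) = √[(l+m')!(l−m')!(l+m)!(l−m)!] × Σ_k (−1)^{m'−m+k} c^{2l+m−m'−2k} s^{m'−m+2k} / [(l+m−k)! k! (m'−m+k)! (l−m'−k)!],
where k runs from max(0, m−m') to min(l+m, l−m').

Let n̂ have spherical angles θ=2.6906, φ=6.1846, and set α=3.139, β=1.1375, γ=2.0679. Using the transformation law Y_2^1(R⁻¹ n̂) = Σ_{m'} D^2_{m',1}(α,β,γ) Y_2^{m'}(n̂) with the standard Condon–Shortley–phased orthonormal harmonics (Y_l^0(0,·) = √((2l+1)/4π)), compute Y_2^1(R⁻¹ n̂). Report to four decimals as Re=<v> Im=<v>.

Need the full column D^2_{m',1} for m'=−2..2 at α=3.139, β=1.1375, γ=2.0679.
cos(β/2)=0.842575, sin(β/2)=0.538579
d^2_{-2,1}: single k=3 term ⇒ +0.263261;  D = -0.126743-0.230744i
d^2_{-1,1}: k∈[2..3] ⇒ +0.617785 -0.084139 = +0.533646;  D = +0.255701+0.468396i
d^2_{0,1}: k∈[1..2] ⇒ +0.789134 -0.322428 = +0.466706;  D = -0.222563-0.410219i
d^2_{1,1}: k∈[0..1] ⇒ +0.504004 -0.617785 = -0.113781;  D = -0.054001-0.100150i
d^2_{2,1}: single k=0 term ⇒ -0.644325;  D = +0.304326+0.567927i
Y_2^{m'}(θ=2.6906,φ=6.1846) and Σ D·Y over m':
  (-0.1267-0.2307i)·(+0.0720+0.0144i)  (+0.2557+0.4684i)·(-0.3016-0.0298i)  (-0.2226-0.4102i)·(+0.4510+0.0000i)  (-0.0540-0.1002i)·(+0.3016-0.0298i)  (+0.3043+0.5679i)·(+0.0720-0.0144i)
Y_2^1(R⁻¹ n̂) = -0.158541-0.344437i

Re=-0.1585 Im=-0.3444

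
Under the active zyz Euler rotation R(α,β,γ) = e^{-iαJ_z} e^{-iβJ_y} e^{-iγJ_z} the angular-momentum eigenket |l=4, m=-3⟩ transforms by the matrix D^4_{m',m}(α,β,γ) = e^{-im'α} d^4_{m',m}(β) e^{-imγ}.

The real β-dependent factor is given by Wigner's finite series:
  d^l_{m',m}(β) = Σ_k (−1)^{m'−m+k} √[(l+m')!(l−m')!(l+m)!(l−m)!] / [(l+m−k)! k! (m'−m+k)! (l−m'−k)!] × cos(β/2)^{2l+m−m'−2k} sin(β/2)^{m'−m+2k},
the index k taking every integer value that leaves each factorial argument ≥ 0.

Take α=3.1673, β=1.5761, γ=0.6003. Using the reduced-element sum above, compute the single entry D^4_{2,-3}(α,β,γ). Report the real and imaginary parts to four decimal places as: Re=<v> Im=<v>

D^4_{2,-3}(3.1673,1.5761,0.6003) = e^{-i·2·3.1673}·d^4_{2,-3}(1.5761)·e^{-i·-3·0.6003}. Compute d first:
c=cos(1.5761/2)=0.705229, s=sin(1.5761/2)=0.708979; N=√[720·2·1·5040]=2693.993318
The bounds max(0,m−m')=0 and min(l+m,l−m')=1 give 2 terms
  k=0: (−1)^5·2693.9933/(240)·0.7052^3·0.7090^5 = -0.705252
  k=1: (−1)^6·2693.9933/(720)·0.7052^1·0.7090^7 = +0.237591
d^4_{2,-3}(1.5761) = -0.705252 +0.237591 = -0.467661
Attach z-rotation phases: D = e^{-i(2)(3.1673)}·(-0.467661)·e^{-i(-3)(0.6003)} = +0.083122-0.460215i

Re=0.0831 Im=-0.4602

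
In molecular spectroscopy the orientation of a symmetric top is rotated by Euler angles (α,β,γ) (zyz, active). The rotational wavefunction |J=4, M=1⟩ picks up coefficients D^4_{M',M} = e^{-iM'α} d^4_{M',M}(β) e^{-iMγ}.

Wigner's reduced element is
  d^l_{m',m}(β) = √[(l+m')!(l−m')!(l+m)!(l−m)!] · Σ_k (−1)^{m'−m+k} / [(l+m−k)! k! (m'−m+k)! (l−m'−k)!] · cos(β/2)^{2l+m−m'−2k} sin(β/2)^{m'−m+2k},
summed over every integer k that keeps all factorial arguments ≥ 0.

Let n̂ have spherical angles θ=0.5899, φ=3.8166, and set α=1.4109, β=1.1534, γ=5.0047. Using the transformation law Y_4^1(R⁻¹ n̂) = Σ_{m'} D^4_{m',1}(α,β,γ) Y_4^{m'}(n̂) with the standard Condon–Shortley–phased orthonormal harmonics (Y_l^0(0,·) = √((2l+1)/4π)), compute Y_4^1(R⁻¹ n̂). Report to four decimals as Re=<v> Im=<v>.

Re=0.0354 Im=0.0442

Need the full column D^4_{m',1} for m'=−4..4 at α=1.4109, β=1.1534, γ=5.0047.
cos(β/2)=0.838267, sin(β/2)=0.545261
d^4_{-4,1}: single k=5 term ⇒ +0.212452;  D = +0.170546+0.126688i
d^4_{-3,1}: k∈[4..5] ⇒ +0.577383 -0.146575 = +0.430808;  D = +0.308682-0.300519i
d^4_{-2,1}: k∈[3..5] ⇒ +0.948939 -0.602245 +0.050962 = +0.397656;  D = -0.228489-0.325458i
d^4_{-1,1}: k∈[2..5] ⇒ +1.031576 -1.309382 +0.277000 -0.007813 = -0.008619;  D = +0.007753-0.003766i
d^4_{0,1}: k∈[1..4] ⇒ +0.709242 -1.800485 +0.761787 -0.053719 = -0.383175;  D = -0.110418-0.366921i
d^4_{1,1}: k∈[0..3] ⇒ +0.243813 -1.547364 +1.309382 -0.184667 = -0.178835;  D = -0.177270+0.023611i
d^4_{2,1}: k∈[0..2] ⇒ -0.672846 +1.423408 -0.401497 = +0.349066;  D = +0.009592-0.348934i
d^4_{3,1}: k∈[0..1] ⇒ +0.818788 -0.577383 = +0.241405;  D = -0.237179-0.044970i
d^4_{4,1}: single k=0 term ⇒ -0.502131;  D = +0.170893-0.472156i
Y_4^{m'}(θ=0.5899,φ=3.8166) and Σ D·Y over m':
  (+0.1705+0.1267i)·(-0.0383-0.0181i)  (+0.3087-0.3005i)·(+0.0786+0.1609i)  (-0.2285-0.3255i)·(+0.0869-0.3872i)  (+0.0078-0.0038i)·(-0.3131+0.2506i)  (-0.1104-0.3669i)·(-0.1086+0.0000i)  (-0.1773+0.0236i)·(+0.3131+0.2506i)  (+0.0096-0.3489i)·(+0.0869+0.3872i)  (-0.2372-0.0450i)·(-0.0786+0.1609i)  (+0.1709-0.4722i)·(-0.0383+0.0181i)
Y_4^1(R⁻¹ n̂) = +0.035382+0.044176i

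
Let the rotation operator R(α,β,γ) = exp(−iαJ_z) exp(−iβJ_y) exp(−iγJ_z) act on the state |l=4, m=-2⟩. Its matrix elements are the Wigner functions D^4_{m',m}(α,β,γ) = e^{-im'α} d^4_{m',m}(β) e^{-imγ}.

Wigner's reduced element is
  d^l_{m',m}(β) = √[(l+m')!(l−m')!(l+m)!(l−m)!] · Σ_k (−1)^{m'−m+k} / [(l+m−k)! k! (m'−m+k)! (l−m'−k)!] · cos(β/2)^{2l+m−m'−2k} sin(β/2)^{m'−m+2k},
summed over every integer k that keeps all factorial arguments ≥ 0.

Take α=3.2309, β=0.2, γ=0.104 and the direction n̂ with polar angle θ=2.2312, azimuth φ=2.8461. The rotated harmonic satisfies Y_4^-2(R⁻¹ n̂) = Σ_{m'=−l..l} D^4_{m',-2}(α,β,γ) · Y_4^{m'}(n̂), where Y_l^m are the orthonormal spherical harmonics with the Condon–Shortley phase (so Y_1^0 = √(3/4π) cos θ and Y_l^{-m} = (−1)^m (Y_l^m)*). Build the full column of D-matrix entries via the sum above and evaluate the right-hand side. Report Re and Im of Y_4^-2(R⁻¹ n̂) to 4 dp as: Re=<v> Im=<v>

Need the full column D^4_{m',-2} for m'=−4..4 at α=3.2309, β=0.2, γ=0.104.
cos(β/2)=0.995004, sin(β/2)=0.099833
d^4_{-4,-2}: single k=2 term ⇒ +0.051178;  D = +0.043218+0.027411i
d^4_{-3,-2}: k∈[1..2] ⇒ +0.360674 -0.010893 = +0.349781;  D = -0.310910-0.160255i
d^4_{-2,-2}: k∈[0..2] ⇒ +0.960725 -0.116060 +0.001460 = +0.846126;  D = +0.783674+0.319036i
d^4_{-1,-2}: k∈[0..2] ⇒ -0.408965 +0.020585 -0.000138 = -0.388518;  D = +0.371473+0.113815i
d^4_{0,-2}: k∈[0..2] ⇒ +0.091753 -0.002463 +0.000009 = +0.089300;  D = +0.087375+0.018441i
d^4_{1,-2}: k∈[0..2] ⇒ -0.013724 +0.000207 -0.000000 = -0.013517;  D = +0.013422+0.001601i
d^4_{2,-2}: k∈[0..2] ⇒ +0.001460 -0.000012 +0.000000 = +0.001449;  D = +0.001448+0.000043i
d^4_{3,-2}: k∈[0..1] ⇒ -0.000110 +0.000000 = -0.000109;  D = +0.000109-0.000007i
d^4_{4,-2}: single k=0 term ⇒ +0.000005;  D = +0.000005-0.000001i
Y_4^{m'}(θ=2.2312,φ=2.8461) and Σ D·Y over m':
  (+0.0432+0.0274i)·(+0.0653+0.1593i)  (-0.3109-0.1603i)·(+0.2391+0.2930i)  (+0.7837+0.3190i)·(+0.2831+0.1900i)  (+0.3715+0.1138i)·(-0.0802-0.0244i)  (+0.0874+0.0184i)·(-0.3526+0.0000i)  (+0.0134+0.0016i)·(+0.0802-0.0244i)  (+0.0014+0.0000i)·(+0.2831-0.1900i)  (+0.0001-0.0000i)·(-0.2391+0.2930i)  (+0.0000-0.0000i)·(+0.0653-0.1593i)
Y_4^-2(R⁻¹ n̂) = +0.076034+0.093313i

Re=0.0760 Im=0.0933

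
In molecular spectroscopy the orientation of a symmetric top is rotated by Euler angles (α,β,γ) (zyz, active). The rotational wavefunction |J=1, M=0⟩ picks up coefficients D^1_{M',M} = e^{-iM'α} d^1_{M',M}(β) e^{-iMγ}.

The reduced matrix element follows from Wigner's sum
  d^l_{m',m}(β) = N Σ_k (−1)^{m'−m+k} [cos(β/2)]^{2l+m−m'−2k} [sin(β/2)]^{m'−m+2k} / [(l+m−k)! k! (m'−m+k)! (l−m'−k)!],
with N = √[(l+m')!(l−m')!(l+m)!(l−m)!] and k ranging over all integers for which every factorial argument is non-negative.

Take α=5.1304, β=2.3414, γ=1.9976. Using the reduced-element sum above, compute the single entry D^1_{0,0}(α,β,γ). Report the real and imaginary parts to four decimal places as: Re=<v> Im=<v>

Split into d^1_{0,0}(β=2.3414) × two z-phases.
c=cos(2.3414/2)=0.389507, s=sin(2.3414/2)=0.921023; N=√[1·1·1·1]=1.000000
Admissible k: 0..1 (factorial args all ≥0)
  k=0: (−1)^0·1.0000/(1)·0.3895^2·0.9210^0 = +0.151716
  k=1: (−1)^1·1.0000/(1)·0.3895^0·0.9210^2 = -0.848284
d^1_{0,0}(2.3414) = +0.151716 -0.848284 = -0.696568
Attach z-rotation phases: D = e^{-i(0)(5.1304)}·(-0.696568)·e^{-i(0)(1.9976)} = -0.696568+0.000000i

Re=-0.6966 Im=0.0000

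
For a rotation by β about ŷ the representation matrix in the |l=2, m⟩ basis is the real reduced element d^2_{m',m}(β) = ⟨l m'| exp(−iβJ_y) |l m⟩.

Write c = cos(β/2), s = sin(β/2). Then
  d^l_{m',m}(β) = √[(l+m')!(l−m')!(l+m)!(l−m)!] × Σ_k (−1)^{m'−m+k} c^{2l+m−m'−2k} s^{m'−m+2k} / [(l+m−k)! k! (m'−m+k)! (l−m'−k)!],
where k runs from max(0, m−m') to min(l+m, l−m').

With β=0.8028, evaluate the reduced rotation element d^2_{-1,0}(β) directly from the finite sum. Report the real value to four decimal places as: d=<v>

d^2_{-1,0}(β=0.8028) via Wigner's sum:
Half-angle: c=0.920515, s=0.390707. N=√(1·6·2·2)=4.898979
Admissible k: 1..2 (factorial args all ≥0)
  k=1: (−1)^0·4.8990/(2)·0.9205^3·0.3907^1 = +0.746483
  k=2: (−1)^1·4.8990/(2)·0.9205^1·0.3907^3 = -0.134481
d^2_{-1,0}(0.8028) = +0.746483 -0.134481 = +0.612002

d=0.6120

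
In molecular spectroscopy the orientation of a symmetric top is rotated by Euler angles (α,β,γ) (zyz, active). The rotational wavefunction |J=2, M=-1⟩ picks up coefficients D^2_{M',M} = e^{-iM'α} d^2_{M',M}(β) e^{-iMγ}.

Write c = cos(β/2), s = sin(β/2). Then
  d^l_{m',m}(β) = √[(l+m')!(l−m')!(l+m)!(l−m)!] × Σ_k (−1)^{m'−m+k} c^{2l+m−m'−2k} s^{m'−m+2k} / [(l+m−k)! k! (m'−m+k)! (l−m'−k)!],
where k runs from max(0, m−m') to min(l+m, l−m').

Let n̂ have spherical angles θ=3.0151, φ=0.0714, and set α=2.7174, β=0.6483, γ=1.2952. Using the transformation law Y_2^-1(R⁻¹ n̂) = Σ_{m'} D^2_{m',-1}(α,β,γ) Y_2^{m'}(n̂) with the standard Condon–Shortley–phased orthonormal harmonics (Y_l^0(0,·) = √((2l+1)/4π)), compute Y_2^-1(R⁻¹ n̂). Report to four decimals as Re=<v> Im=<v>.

Need the full column D^2_{m',-1} for m'=−2..2 at α=2.7174, β=0.6483, γ=1.2952.
cos(β/2)=0.947922, sin(β/2)=0.318503
d^2_{-2,-1}: single k=1 term ⇒ +0.542577;  D = +0.489311+0.234445i
d^2_{-1,-1}: k∈[0..1] ⇒ +0.807402 -0.273460 = +0.533942;  D = -0.343889-0.408454i
d^2_{0,-1}: k∈[0..1] ⇒ -0.664518 +0.075022 = -0.589496;  D = -0.160414-0.567250i
d^2_{1,-1}: k∈[0..1] ⇒ +0.273460 -0.010291 = +0.263169;  D = +0.038962-0.260269i
d^2_{2,-1}: single k=0 term ⇒ -0.061255;  D = +0.033199-0.051479i
Y_2^{m'}(θ=3.0151,φ=0.0714) and Σ D·Y over m':
  (+0.4893+0.2344i)·(+0.0061-0.0009i)  (-0.3439-0.4085i)·(-0.0964+0.0069i)  (-0.1604-0.5673i)·(+0.6157+0.0000i)  (+0.0390-0.2603i)·(+0.0964+0.0069i)  (+0.0332-0.0515i)·(+0.0061+0.0009i)
Y_2^-1(R⁻¹ n̂) = -0.053808-0.336368i

Re=-0.0538 Im=-0.3364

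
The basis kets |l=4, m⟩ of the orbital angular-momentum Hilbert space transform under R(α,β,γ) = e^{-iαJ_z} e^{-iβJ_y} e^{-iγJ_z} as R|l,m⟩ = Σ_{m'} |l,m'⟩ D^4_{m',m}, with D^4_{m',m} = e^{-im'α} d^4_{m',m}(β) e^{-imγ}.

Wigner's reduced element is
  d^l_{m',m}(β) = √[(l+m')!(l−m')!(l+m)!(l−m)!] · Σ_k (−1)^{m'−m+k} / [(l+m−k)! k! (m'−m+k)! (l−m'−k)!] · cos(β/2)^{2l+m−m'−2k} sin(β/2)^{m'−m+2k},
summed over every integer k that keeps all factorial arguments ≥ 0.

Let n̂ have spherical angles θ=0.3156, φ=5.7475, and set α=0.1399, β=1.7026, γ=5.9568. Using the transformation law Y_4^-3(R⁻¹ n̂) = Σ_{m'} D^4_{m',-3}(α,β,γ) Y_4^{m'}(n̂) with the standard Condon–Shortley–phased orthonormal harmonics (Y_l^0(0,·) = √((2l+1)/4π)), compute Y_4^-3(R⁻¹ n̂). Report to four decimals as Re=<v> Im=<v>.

Re=-0.0002 Im=0.1413

Need the full column D^4_{m',-3} for m'=−4..4 at α=0.1399, β=1.7026, γ=5.9568.
cos(β/2)=0.659006, sin(β/2)=0.752138
d^4_{-4,-3}: single k=1 term ⇒ +0.114833;  D = +0.104874-0.046778i
d^4_{-3,-3}: k∈[0..1] ⇒ +0.035573 -0.324361 = -0.288789;  D = -0.244761+0.153267i
d^4_{-2,-3}: k∈[0..1] ⇒ -0.151910 +0.593641 = +0.441731;  D = +0.338038-0.284353i
d^4_{-1,-3}: k∈[0..1] ⇒ +0.367791 -0.798483 = -0.430692;  D = -0.287710+0.320498i
d^4_{0,-3}: k∈[0..1] ⇒ -0.625753 +0.815115 = +0.189362;  D = +0.105612-0.157176i
d^4_{1,-3}: k∈[0..1] ⇒ +0.798483 -0.624070 = +0.174413;  D = +0.076137-0.156918i
d^4_{2,-3}: k∈[0..1] ⇒ -0.773286 +0.335765 = -0.437521;  D = -0.134236+0.416420i
d^4_{3,-3}: k∈[0..1] ⇒ +0.550378 -0.102419 = +0.447959;  D = +0.076643-0.441354i
d^4_{4,-3}: single k=0 term ⇒ -0.253814;  D = -0.008131+0.253684i
Y_4^{m'}(θ=0.3156,φ=5.7475) and Σ D·Y over m':
  (+0.1049-0.0468i)·(-0.0022+0.0035i)  (-0.2448+0.1533i)·(-0.0013+0.0356i)  (+0.3380-0.2844i)·(+0.0822+0.1507i)  (-0.2877+0.3205i)·(+0.3992+0.2369i)  (+0.1056-0.1572i)·(+0.4730+0.0000i)  (+0.0761-0.1569i)·(-0.3992+0.2369i)  (-0.1342+0.4164i)·(+0.0822-0.1507i)  (+0.0766-0.4414i)·(+0.0013+0.0356i)  (-0.0081+0.2537i)·(-0.0022-0.0035i)
Y_4^-3(R⁻¹ n̂) = -0.000231+0.141303i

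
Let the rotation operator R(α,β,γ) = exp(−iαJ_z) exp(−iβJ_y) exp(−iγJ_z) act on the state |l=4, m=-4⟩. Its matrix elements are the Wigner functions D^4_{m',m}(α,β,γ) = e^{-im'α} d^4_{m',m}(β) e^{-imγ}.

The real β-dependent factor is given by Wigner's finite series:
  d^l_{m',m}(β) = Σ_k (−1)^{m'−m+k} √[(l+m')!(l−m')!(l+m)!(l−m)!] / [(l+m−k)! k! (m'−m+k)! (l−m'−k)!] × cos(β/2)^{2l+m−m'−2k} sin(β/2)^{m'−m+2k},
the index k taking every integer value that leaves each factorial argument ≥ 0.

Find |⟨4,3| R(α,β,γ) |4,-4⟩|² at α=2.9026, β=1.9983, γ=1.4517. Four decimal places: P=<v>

Split into d^4_{3,-4}(β=1.9983) × two z-phases.
c=cos(1.9983/2)=0.541017, s=sin(1.9983/2)=0.841011; N=√[5040·1·1·40320]=14255.272709
The bounds max(0,m−m')=0 and min(l+m,l−m')=0 give 1 term
  k=0: (−1)^7·14255.2727/(5040)·0.5410^1·0.8410^7 = -0.455375
d^4_{3,-4}(1.9983) = -0.455375
|D^4_{3,-4}|² = |d^4_{3,-4}(β)|² = (-0.455375)² = 0.207367 (the z-rotation phases have unit modulus)

P=0.2074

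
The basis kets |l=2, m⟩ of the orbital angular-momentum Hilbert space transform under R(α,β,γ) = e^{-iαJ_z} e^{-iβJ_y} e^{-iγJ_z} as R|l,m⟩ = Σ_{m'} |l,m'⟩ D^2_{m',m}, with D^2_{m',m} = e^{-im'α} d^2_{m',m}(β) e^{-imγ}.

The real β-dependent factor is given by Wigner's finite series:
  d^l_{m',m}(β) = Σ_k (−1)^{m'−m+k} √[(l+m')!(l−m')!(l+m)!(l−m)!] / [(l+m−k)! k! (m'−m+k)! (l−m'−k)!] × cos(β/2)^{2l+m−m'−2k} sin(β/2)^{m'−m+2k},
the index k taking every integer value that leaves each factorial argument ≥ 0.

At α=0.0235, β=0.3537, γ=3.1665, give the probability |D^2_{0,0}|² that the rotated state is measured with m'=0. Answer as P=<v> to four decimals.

D^2_{0,0}(0.0235,0.3537,3.1665) = e^{-i·0·0.0235}·d^2_{0,0}(0.3537)·e^{-i·0·3.1665}. Compute d first:
c=cos(0.3537/2)=0.984403, s=sin(0.3537/2)=0.175930; N=√[2·2·2·2]=4.000000
k∈{0,1,2} keeps every argument non-negative
  k=0: (−1)^0·4.0000/(4)·0.9844^4·0.1759^0 = +0.939056
  k=1: (−1)^1·4.0000/(1)·0.9844^2·0.1759^2 = -0.119973
  k=2: (−1)^2·4.0000/(4)·0.9844^0·0.1759^4 = +0.000958
d^2_{0,0}(0.3537) = +0.939056 -0.119973 +0.000958 = +0.820041
|D^2_{0,0}|² = |d^2_{0,0}(β)|² = (+0.820041)² = 0.672467 (the z-rotation phases have unit modulus)

P=0.6725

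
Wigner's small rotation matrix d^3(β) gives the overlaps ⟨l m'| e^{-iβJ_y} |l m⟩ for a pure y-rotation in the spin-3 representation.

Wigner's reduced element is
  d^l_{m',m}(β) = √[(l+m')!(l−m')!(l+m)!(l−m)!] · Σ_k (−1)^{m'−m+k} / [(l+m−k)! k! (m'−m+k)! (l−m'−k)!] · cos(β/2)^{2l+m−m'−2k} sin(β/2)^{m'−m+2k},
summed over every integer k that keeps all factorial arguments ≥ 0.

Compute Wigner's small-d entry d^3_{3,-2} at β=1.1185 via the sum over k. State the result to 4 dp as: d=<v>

d^3_{3,-2}(β=1.1185) via Wigner's sum:
Half-angle: c=0.847653, s=0.530551. N=√(720·1·1·120)=293.938769
k∈{0} keeps every argument non-negative
  k=0: (−1)^5·293.9388/(120)·0.8477^1·0.5306^5 = -0.087283
d^3_{3,-2}(1.1185) = -0.087283

d=-0.0873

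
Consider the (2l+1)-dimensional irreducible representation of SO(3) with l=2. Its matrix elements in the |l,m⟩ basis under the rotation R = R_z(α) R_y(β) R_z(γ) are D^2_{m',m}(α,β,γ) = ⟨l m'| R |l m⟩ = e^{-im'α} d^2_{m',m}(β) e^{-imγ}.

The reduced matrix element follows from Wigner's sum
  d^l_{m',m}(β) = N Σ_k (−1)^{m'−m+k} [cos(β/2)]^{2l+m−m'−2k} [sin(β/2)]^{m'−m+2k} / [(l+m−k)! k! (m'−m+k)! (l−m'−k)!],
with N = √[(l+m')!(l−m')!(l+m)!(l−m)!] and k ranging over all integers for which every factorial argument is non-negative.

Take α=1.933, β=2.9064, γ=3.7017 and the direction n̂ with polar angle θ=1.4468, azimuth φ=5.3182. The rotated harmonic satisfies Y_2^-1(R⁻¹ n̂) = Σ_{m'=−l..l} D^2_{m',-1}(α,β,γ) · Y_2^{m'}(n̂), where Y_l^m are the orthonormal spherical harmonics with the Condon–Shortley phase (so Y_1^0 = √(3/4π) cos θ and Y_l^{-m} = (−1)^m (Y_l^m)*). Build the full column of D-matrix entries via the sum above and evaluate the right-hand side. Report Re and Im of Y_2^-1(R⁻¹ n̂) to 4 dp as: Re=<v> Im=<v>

Need the full column D^2_{m',-1} for m'=−2..2 at α=1.933, β=2.9064, γ=3.7017.
cos(β/2)=0.117325, sin(β/2)=0.993094
d^2_{-2,-1}: single k=1 term ⇒ +0.003208;  D = +0.000906+0.003077i
d^2_{-1,-1}: k∈[0..1] ⇒ +0.000189 -0.040727 = -0.040538;  D = -0.032309+0.024484i
d^2_{0,-1}: k∈[0..1] ⇒ -0.003929 +0.281474 = +0.277545;  D = -0.235136-0.147454i
d^2_{1,-1}: k∈[0..1] ⇒ +0.040727 -0.972659 = -0.931932;  D = +0.183231-0.913741i
d^2_{2,-1}: single k=0 term ⇒ -0.229823;  D = -0.226728+0.037590i
Y_2^{m'}(θ=1.4468,φ=5.3182) and Σ D·Y over m':
  (+0.0009+0.0031i)·(-0.1337+0.3561i)  (-0.0323+0.0245i)·(+0.0540+0.0779i)  (-0.2351-0.1475i)·(-0.3009+0.0000i)  (+0.1832-0.9137i)·(-0.0540+0.0779i)  (-0.2267+0.0376i)·(-0.1337-0.3561i)
Y_2^-1(R⁻¹ n̂) = +0.170912+0.182411i

Re=0.1709 Im=0.1824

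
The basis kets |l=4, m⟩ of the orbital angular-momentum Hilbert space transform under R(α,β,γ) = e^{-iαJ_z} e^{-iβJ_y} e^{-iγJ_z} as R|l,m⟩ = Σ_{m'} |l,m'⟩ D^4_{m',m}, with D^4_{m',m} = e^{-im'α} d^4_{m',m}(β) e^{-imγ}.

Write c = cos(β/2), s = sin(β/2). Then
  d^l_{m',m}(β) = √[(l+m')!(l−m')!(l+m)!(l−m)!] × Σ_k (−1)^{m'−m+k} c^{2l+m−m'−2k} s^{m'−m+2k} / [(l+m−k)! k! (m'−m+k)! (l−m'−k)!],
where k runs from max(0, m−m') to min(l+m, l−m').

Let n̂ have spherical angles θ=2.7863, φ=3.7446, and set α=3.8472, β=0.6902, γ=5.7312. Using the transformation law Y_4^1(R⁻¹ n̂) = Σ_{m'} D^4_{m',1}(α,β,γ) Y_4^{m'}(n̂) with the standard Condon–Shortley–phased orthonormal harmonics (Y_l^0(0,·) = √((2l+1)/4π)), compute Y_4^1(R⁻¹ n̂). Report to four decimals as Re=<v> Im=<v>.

Need the full column D^4_{m',1} for m'=−4..4 at α=3.8472, β=0.6902, γ=5.7312.
cos(β/2)=0.941042, sin(β/2)=0.338291
d^4_{-4,1}: single k=5 term ⇒ +0.027629;  D = -0.026884-0.006375i
d^4_{-3,1}: k∈[4..5] ⇒ +0.135867 -0.010535 = +0.125332;  D = +0.111584-0.057072i
d^4_{-2,1}: k∈[3..5] ⇒ +0.404045 -0.078322 +0.002024 = +0.327747;  D = -0.125334+0.302836i
d^4_{-1,1}: k∈[2..5] ⇒ +0.794755 -0.308118 +0.019909 -0.000172 = +0.506375;  D = -0.156018-0.481740i
d^4_{0,1}: k∈[1..4] ⇒ +0.988706 -0.766621 +0.099070 -0.002134 = +0.319021;  D = +0.271641+0.167288i
d^4_{1,1}: k∈[0..3] ⇒ +0.614994 -1.192133 +0.308118 -0.013273 = -0.282294;  D = +0.278969-0.043196i
d^4_{2,1}: k∈[0..2] ⇒ -0.937969 +0.606067 -0.052215 = -0.384116;  D = -0.250836+0.290906i
d^4_{3,1}: k∈[0..1] ⇒ +0.630817 -0.135867 = +0.494950;  D = -0.002950+0.494941i
d^4_{4,1}: single k=0 term ⇒ -0.213800;  D = +0.137676+0.163572i
Y_4^{m'}(θ=2.7863,φ=3.7446) and Σ D·Y over m':
  (-0.0269-0.0064i)·(-0.0048-0.0043i)  (+0.1116-0.0571i)·(-0.0117-0.0480i)  (-0.1253+0.3028i)·(+0.0744-0.1949i)  (-0.1560-0.4817i)·(+0.4007-0.2759i)  (+0.2716+0.1673i)·(+0.3885+0.0000i)  (+0.2790-0.0432i)·(-0.4007-0.2759i)  (-0.2508+0.2909i)·(+0.0744+0.1949i)  (-0.0029+0.4949i)·(+0.0117-0.0480i)  (+0.1377+0.1636i)·(-0.0048+0.0043i)
Y_4^1(R⁻¹ n̂) = -0.220845-0.123752i

Re=-0.2208 Im=-0.1238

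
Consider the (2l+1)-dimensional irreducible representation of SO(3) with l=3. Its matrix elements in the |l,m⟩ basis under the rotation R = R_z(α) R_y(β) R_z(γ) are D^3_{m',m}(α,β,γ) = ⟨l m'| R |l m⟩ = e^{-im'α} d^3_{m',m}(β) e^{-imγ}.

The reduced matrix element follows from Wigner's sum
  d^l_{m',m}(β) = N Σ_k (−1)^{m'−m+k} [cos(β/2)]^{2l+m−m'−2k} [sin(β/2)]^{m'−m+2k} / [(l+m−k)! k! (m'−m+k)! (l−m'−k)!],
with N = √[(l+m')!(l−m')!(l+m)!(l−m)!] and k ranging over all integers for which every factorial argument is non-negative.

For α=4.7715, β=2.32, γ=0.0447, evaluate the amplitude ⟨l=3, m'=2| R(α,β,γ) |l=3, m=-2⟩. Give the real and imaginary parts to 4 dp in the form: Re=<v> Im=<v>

Split into d^3_{2,-2}(β=2.32) × two z-phases.
Half-angle: c=0.399340, s=0.916803. N=√(120·1·1·120)=120.000000
Admissible k: 0..1 (factorial args all ≥0)
  k=0: (−1)^4·120.0000/(24)·0.3993^2·0.9168^4 = +0.563325
  k=1: (−1)^5·120.0000/(120)·0.3993^0·0.9168^6 = -0.593822
d^3_{2,-2}(2.32) = +0.563325 -0.593822 = -0.030497
D = (-0.993020+0.117947i)·(-0.030497)·(+0.996006+0.089281i) = +0.030485-0.000879i

Re=0.0305 Im=-0.0009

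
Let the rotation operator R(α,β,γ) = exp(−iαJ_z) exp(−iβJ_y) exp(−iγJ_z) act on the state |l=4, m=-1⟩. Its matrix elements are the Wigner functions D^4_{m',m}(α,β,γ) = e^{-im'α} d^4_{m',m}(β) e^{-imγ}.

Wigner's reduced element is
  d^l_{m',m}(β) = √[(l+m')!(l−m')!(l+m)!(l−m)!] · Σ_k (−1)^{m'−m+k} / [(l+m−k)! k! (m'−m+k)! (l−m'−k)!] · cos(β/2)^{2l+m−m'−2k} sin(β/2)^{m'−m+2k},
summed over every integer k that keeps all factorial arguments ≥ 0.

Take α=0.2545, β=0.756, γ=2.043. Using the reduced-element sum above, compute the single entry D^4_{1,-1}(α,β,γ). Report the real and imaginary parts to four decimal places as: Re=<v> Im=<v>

Split into d^4_{1,-1}(β=0.756) × two z-phases.
c=cos(0.756/2)=0.929405, s=sin(0.756/2)=0.369062; N=√[120·6·6·120]=720.000000
k: max(0,(-1)−(1))=0 … min(4+(-1),4−(1))=3
  k=0: (−1)^2·720.0000/(72)·0.9294^6·0.3691^2 = +0.877867
  k=1: (−1)^3·720.0000/(24)·0.9294^4·0.3691^4 = -0.415279
  k=2: (−1)^4·720.0000/(48)·0.9294^2·0.3691^6 = +0.032742
  k=3: (−1)^5·720.0000/(720)·0.9294^0·0.3691^8 = -0.000344
d^4_{1,-1}(0.756) = +0.877867 -0.415279 +0.032742 -0.000344 = +0.494985
Attach z-rotation phases: D = e^{-i(1)(0.2545)}·(+0.494985)·e^{-i(-1)(2.043)} = -0.106911+0.483302i

Re=-0.1069 Im=0.4833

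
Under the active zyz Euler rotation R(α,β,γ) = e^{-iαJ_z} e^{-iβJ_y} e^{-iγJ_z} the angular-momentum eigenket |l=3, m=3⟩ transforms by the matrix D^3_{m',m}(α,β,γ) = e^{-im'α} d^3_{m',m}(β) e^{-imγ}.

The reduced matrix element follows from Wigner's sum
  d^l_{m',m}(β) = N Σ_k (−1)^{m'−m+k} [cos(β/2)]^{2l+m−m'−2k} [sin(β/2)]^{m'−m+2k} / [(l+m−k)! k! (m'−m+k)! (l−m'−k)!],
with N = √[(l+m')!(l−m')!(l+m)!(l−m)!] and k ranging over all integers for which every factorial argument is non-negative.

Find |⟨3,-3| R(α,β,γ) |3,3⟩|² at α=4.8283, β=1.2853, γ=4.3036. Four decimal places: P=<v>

D^3_{-3,3}(4.8283,1.2853,4.3036) = e^{-i·-3·4.8283}·d^3_{-3,3}(1.2853)·e^{-i·3·4.3036}. Compute d first:
With c≡cos(β/2)=0.800510 and s≡sin(β/2)=0.599319, N=[1·720·720·1]^{1/2}=720.000000
Admissible k: 6..6 (factorial args all ≥0)
  k=6: (−1)^0·720.0000/(720)·0.8005^0·0.5993^6 = +0.046339
d^3_{-3,3}(1.2853) = +0.046339
|D^3_{-3,3}|² = |d^3_{-3,3}(β)|² = (+0.046339)² = 0.002147 (the z-rotation phases have unit modulus)

P=0.0021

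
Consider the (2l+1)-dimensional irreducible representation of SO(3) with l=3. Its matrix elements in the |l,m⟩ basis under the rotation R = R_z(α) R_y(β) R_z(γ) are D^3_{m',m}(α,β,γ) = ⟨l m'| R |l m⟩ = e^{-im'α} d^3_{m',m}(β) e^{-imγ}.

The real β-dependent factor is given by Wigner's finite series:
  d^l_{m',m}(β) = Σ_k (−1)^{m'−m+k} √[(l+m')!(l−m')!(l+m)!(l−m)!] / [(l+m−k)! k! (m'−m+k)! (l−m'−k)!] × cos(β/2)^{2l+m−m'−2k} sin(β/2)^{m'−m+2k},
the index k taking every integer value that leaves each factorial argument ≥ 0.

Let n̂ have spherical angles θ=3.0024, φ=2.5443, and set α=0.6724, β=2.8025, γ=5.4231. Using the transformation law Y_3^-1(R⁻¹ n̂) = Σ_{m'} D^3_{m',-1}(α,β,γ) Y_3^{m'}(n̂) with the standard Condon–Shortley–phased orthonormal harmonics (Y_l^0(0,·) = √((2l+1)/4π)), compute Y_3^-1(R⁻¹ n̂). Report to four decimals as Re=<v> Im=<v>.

Re=0.1461 Im=-0.3821

Need the full column D^3_{m',-1} for m'=−3..3 at α=0.6724, β=2.8025, γ=5.4231.
cos(β/2)=0.168735, sin(β/2)=0.985661
d^3_{-3,-1}: single k=2 term ⇒ +0.003050;  D = +0.001226+0.002793i
d^3_{-2,-1}: k∈[1..2] ⇒ +0.000426 -0.029096 = -0.028669;  D = -0.025367-0.013359i
d^3_{-1,-1}: k∈[0..2] ⇒ +0.000023 -0.006300 +0.161240 = +0.154963;  D = +0.152242-0.028914i
d^3_{0,-1}: k∈[0..2] ⇒ -0.000467 +0.047809 -0.543795 = -0.496453;  D = -0.323872+0.376261i
d^3_{1,-1}: k∈[0..2] ⇒ +0.004725 -0.214987 +0.916994 = +0.706732;  D = +0.027069-0.706214i
d^3_{2,-1}: k∈[0..1] ⇒ -0.029096 +0.496415 = +0.467319;  D = -0.276860-0.376477i
d^3_{3,-1}: single k=0 term ⇒ +0.104080;  D = -0.100466-0.027190i
Y_3^{m'}(θ=3.0024,φ=2.5443) and Σ D·Y over m':
  (+0.0012+0.0028i)·(+0.0002-0.0011i)  (-0.0254-0.0134i)·(-0.0072-0.0181i)  (+0.1522-0.0289i)·(-0.1447-0.0984i)  (-0.3239+0.3763i)·(-0.7036+0.0000i)  (+0.0271-0.7062i)·(+0.1447-0.0984i)  (-0.2769-0.3765i)·(-0.0072+0.0181i)  (-0.1005-0.0272i)·(-0.0002-0.0011i)
Y_3^-1(R⁻¹ n̂) = +0.146120-0.382056i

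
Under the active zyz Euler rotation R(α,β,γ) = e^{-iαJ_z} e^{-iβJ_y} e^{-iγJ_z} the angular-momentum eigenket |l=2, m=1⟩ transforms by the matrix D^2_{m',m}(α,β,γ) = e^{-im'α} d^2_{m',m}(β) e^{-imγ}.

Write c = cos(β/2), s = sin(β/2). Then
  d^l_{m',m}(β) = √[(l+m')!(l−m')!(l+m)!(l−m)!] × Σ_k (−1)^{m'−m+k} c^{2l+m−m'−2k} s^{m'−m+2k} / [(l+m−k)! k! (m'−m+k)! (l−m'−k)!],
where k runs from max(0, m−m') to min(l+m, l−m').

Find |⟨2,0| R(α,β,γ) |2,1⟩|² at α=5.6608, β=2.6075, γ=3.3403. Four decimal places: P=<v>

Split into d^2_{0,1}(β=2.6075) × two z-phases.
c=cos(2.6075/2)=0.263884, s=sin(2.6075/2)=0.964555; N=√[2·2·6·1]=4.898979
k∈{1,2} keeps every argument non-negative
  k=1: (−1)^0·4.8990/(2)·0.2639^3·0.9646^1 = +0.043415
  k=2: (−1)^1·4.8990/(2)·0.2639^1·0.9646^3 = -0.580054
d^2_{0,1}(2.6075) = +0.043415 -0.580054 = -0.536639
|D^2_{0,1}|² = |d^2_{0,1}(β)|² = (-0.536639)² = 0.287981 (the z-rotation phases have unit modulus)

P=0.2880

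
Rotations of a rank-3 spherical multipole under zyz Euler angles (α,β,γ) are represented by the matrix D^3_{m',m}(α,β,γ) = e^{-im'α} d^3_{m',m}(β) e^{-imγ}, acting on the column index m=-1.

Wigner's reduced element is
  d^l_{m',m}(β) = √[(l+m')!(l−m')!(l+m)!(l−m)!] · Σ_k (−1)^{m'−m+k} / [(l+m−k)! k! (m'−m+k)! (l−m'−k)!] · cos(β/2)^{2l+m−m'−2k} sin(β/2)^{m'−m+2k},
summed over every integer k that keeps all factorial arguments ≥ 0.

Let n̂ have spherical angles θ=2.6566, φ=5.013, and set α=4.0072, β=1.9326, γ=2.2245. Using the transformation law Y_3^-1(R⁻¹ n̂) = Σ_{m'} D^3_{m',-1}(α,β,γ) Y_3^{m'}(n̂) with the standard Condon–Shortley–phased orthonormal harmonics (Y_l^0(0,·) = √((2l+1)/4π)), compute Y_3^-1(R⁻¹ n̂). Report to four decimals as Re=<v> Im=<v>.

Need the full column D^3_{m',-1} for m'=−3..3 at α=4.0072, β=1.9326, γ=2.2245.
cos(β/2)=0.568348, sin(β/2)=0.822788
d^3_{-3,-1}: single k=2 term ⇒ +0.273576;  D = -0.029743+0.271955i
d^3_{-2,-1}: k∈[1..2] ⇒ +0.154297 -0.646751 = -0.492453;  D = +0.338073+0.358074i
d^3_{-1,-1}: k∈[0..2] ⇒ +0.033704 -0.565097 +0.888244 = +0.356851;  D = +0.356379-0.018364i
d^3_{0,-1}: k∈[0..2] ⇒ -0.169024 +1.062720 -0.742413 = +0.151282;  D = -0.091999+0.120093i
d^3_{1,-1}: k∈[0..2] ⇒ +0.423823 -1.184325 +0.310262 = -0.450240;  D = +0.094695+0.440169i
d^3_{2,-1}: k∈[0..1] ⇒ -0.646751 +0.677727 = +0.030977;  D = +0.027284+0.014668i
d^3_{3,-1}: single k=0 term ⇒ +0.573359;  D = -0.534075+0.208576i
Y_3^{m'}(θ=2.6566,φ=5.013) and Σ D·Y over m':
  (-0.0297+0.2720i)·(-0.0332-0.0262i)  (+0.3381+0.3581i)·(+0.1620-0.1112i)  (+0.3564-0.0184i)·(+0.1300+0.4193i)  (-0.0920+0.1201i)·(-0.3015+0.0000i)  (+0.0947+0.4402i)·(-0.1300+0.4193i)  (+0.0273+0.0147i)·(+0.1620+0.1112i)  (-0.5341+0.2086i)·(+0.0332-0.0262i)
Y_3^-1(R⁻¹ n̂) = -0.021843+0.131845i

Re=-0.0218 Im=0.1318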